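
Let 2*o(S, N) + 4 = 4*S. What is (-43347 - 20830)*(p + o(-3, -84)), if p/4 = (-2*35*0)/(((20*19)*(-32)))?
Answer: 513416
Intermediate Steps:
o(S, N) = -2 + 2*S (o(S, N) = -2 + (4*S)/2 = -2 + 2*S)
p = 0 (p = 4*((-2*35*0)/(((20*19)*(-32)))) = 4*((-70*0)/((380*(-32)))) = 4*(0/(-12160)) = 4*(0*(-1/12160)) = 4*0 = 0)
(-43347 - 20830)*(p + o(-3, -84)) = (-43347 - 20830)*(0 + (-2 + 2*(-3))) = -64177*(0 + (-2 - 6)) = -64177*(0 - 8) = -64177*(-8) = 513416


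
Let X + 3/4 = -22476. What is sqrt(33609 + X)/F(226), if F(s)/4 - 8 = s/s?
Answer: sqrt(44529)/72 ≈ 2.9308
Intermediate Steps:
X = -89907/4 (X = -3/4 - 22476 = -89907/4 ≈ -22477.)
F(s) = 36 (F(s) = 32 + 4*(s/s) = 32 + 4*1 = 32 + 4 = 36)
sqrt(33609 + X)/F(226) = sqrt(33609 - 89907/4)/36 = sqrt(44529/4)*(1/36) = (sqrt(44529)/2)*(1/36) = sqrt(44529)/72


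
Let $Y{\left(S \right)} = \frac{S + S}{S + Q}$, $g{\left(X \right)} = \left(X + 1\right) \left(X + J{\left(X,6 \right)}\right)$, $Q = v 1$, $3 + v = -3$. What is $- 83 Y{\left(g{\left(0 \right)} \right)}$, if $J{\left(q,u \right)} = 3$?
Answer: $166$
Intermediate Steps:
$v = -6$ ($v = -3 - 3 = -6$)
$Q = -6$ ($Q = \left(-6\right) 1 = -6$)
$g{\left(X \right)} = \left(1 + X\right) \left(3 + X\right)$ ($g{\left(X \right)} = \left(X + 1\right) \left(X + 3\right) = \left(1 + X\right) \left(3 + X\right)$)
$Y{\left(S \right)} = \frac{2 S}{-6 + S}$ ($Y{\left(S \right)} = \frac{S + S}{S - 6} = \frac{2 S}{-6 + S}$)
$- 83 Y{\left(g{\left(0 \right)} \right)} = - 83 \frac{2 \left(3 + 0^{2} + 4 \cdot 0\right)}{-6 + \left(3 + 0^{2} + 4 \cdot 0\right)} = - 83 \frac{2 \left(3 + 0 + 0\right)}{-6 + \left(3 + 0 + 0\right)} = - 83 \cdot 2 \cdot 3 \frac{1}{-6 + 3} = - 83 \cdot 2 \cdot 3 \frac{1}{-3} = - 83 \cdot 2 \cdot 3 \left(- \frac{1}{3}\right) = \left(-83\right) \left(-2\right) = 166$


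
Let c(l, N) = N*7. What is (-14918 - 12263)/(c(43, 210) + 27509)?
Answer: -27181/28979 ≈ -0.93795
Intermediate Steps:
c(l, N) = 7*N
(-14918 - 12263)/(c(43, 210) + 27509) = (-14918 - 12263)/(7*210 + 27509) = -27181/(1470 + 27509) = -27181/28979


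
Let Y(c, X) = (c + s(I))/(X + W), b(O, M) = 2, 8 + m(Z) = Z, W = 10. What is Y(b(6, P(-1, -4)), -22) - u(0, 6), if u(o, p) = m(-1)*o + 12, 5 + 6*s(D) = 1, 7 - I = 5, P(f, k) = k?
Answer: -109/9 ≈ -12.111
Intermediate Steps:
I = 2 (I = 7 - 1*5 = 7 - 5 = 2)
m(Z) = -8 + Z
s(D) = -2/3 (s(D) = -5/6 + (1/6)*1 = -5/6 + 1/6 = -2/3)
u(o, p) = 12 - 9*o (u(o, p) = (-8 - 1)*o + 12 = -9*o + 12 = 12 - 9*o)
Y(c, X) = (-2/3 + c)/(10 + X) (Y(c, X) = (c - 2/3)/(X + 10) = (-2/3 + c)/(10 + X))
Y(b(6, P(-1, -4)), -22) - u(0, 6) = (-2/3 + 2)/(10 - 22) - (12 - 9*0) = (4/3)/(-12) - (12 + 0) = -1/12*4/3 - 1*12 = -1/9 - 12 = -109/9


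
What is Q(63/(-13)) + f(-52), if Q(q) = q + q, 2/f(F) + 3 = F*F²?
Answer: -17717012/1827943 ≈ -9.6923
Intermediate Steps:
f(F) = 2/(-3 + F³) (f(F) = 2/(-3 + F*F²) = 2/(-3 + F³))
Q(q) = 2*q
Q(63/(-13)) + f(-52) = 2*(63/(-13)) + 2/(-3 + (-52)³) = 2*(63*(-1/13)) + 2/(-3 - 140608) = 2*(-63/13) + 2/(-140611) = -126/13 + 2*(-1/140611) = -126/13 - 2/140611 = -17717012/1827943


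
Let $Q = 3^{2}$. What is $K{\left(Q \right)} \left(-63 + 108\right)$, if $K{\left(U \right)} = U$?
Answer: $405$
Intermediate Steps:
$Q = 9$
$K{\left(Q \right)} \left(-63 + 108\right) = 9 \left(-63 + 108\right) = 9 \cdot 45 = 405$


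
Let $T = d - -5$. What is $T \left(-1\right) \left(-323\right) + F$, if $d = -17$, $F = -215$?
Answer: $-4091$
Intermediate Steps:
$T = -12$ ($T = -17 - -5 = -17 + 5 = -12$)
$T \left(-1\right) \left(-323\right) + F = \left(-12\right) \left(-1\right) \left(-323\right) - 215 = 12 \left(-323\right) - 215 = -3876 - 215 = -4091$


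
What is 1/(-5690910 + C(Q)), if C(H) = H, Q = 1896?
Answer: -1/5689014 ≈ -1.7578e-7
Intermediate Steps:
1/(-5690910 + C(Q)) = 1/(-5690910 + 1896) = 1/(-5689014) = -1/5689014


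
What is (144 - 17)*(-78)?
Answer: -9906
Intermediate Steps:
(144 - 17)*(-78) = 127*(-78) = -9906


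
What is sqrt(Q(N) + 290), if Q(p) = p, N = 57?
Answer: sqrt(347) ≈ 18.628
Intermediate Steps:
sqrt(Q(N) + 290) = sqrt(57 + 290) = sqrt(347)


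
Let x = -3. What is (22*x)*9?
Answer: -594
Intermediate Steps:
(22*x)*9 = (22*(-3))*9 = -66*9 = -594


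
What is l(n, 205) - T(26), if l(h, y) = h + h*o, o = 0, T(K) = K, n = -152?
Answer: -178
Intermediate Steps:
l(h, y) = h (l(h, y) = h + h*0 = h + 0 = h)
l(n, 205) - T(26) = -152 - 1*26 = -152 - 26 = -178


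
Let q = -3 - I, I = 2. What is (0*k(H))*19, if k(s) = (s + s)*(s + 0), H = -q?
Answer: 0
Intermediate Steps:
q = -5 (q = -3 - 1*2 = -3 - 2 = -5)
H = 5 (H = -1*(-5) = 5)
k(s) = 2*s**2 (k(s) = (2*s)*s = 2*s**2)
(0*k(H))*19 = (0*(2*5**2))*19 = (0*(2*25))*19 = (0*50)*19 = 0*19 = 0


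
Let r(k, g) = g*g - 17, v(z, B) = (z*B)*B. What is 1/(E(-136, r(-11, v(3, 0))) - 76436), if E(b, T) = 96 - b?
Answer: -1/76204 ≈ -1.3123e-5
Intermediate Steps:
v(z, B) = z*B**2 (v(z, B) = (B*z)*B = z*B**2)
r(k, g) = -17 + g**2 (r(k, g) = g**2 - 17 = -17 + g**2)
1/(E(-136, r(-11, v(3, 0))) - 76436) = 1/((96 - 1*(-136)) - 76436) = 1/((96 + 136) - 76436) = 1/(232 - 76436) = 1/(-76204) = -1/76204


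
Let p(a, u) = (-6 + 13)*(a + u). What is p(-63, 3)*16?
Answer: -6720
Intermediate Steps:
p(a, u) = 7*a + 7*u (p(a, u) = 7*(a + u) = 7*a + 7*u)
p(-63, 3)*16 = (7*(-63) + 7*3)*16 = (-441 + 21)*16 = -420*16 = -6720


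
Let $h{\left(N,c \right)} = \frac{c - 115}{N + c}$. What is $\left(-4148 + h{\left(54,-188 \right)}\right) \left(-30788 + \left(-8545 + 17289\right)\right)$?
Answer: $\frac{6123040638}{67} \approx 9.1389 \cdot 10^{7}$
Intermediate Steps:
$h{\left(N,c \right)} = \frac{-115 + c}{N + c}$
$\left(-4148 + h{\left(54,-188 \right)}\right) \left(-30788 + \left(-8545 + 17289\right)\right) = \left(-4148 + \frac{-115 - 188}{54 - 188}\right) \left(-30788 + \left(-8545 + 17289\right)\right) = \left(-4148 + \frac{1}{-134} \left(-303\right)\right) \left(-30788 + 8744\right) = \left(-4148 - - \frac{303}{134}\right) \left(-22044\right) = \left(-4148 + \frac{303}{134}\right) \left(-22044\right) = \left(- \frac{555529}{134}\right) \left(-22044\right) = \frac{6123040638}{67}$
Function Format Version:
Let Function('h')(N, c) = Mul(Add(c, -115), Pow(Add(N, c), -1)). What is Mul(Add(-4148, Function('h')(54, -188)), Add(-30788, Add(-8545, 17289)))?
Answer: Rational(6123040638, 67) ≈ 9.1389e+7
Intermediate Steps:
Function('h')(N, c) = Mul(Pow(Add(N, c), -1), Add(-115, c)) (Function('h')(N, c) = Mul(Add(-115, c), Pow(Add(N, c), -1)) = Mul(Pow(Add(N, c), -1), Add(-115, c)))
Mul(Add(-4148, Function('h')(54, -188)), Add(-30788, Add(-8545, 17289))) = Mul(Add(-4148, Mul(Pow(Add(54, -188), -1), Add(-115, -188))), Add(-30788, Add(-8545, 17289))) = Mul(Add(-4148, Mul(Pow(-134, -1), -303)), Add(-30788, 8744)) = Mul(Add(-4148, Mul(Rational(-1, 134), -303)), -22044) = Mul(Add(-4148, Rational(303, 134)), -22044) = Mul(Rational(-555529, 134), -22044) = Rational(6123040638, 67)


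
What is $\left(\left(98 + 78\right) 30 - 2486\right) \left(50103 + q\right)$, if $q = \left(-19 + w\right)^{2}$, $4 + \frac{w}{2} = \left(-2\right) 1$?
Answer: $142672816$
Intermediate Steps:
$w = -12$ ($w = -8 + 2 \left(\left(-2\right) 1\right) = -8 + 2 \left(-2\right) = -8 - 4 = -12$)
$q = 961$ ($q = \left(-19 - 12\right)^{2} = \left(-31\right)^{2} = 961$)
$\left(\left(98 + 78\right) 30 - 2486\right) \left(50103 + q\right) = \left(\left(98 + 78\right) 30 - 2486\right) \left(50103 + 961\right) = \left(176 \cdot 30 - 2486\right) 51064 = \left(5280 - 2486\right) 51064 = 2794 \cdot 51064 = 142672816$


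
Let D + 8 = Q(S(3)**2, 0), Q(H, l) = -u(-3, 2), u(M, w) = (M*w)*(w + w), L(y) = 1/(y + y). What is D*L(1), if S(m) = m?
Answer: 8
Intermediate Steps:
L(y) = 1/(2*y)
u(M, w) = 2*M*w**2 (u(M, w) = (M*w)*(2*w) = 2*M*w**2)
Q(H, l) = 24 (Q(H, l) = -2*(-3)*2**2 = -2*(-3)*4 = -1*(-24) = 24)
D = 16 (D = -8 + 24 = 16)
D*L(1) = 16*((1/2)/1) = 16*((1/2)*1) = 16*(1/2) = 8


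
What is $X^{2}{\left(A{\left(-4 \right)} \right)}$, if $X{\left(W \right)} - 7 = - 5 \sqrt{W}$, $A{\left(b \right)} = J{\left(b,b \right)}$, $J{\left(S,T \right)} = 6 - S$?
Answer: $299 - 70 \sqrt{10} \approx 77.641$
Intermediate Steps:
$A{\left(b \right)} = 6 - b$
$X{\left(W \right)} = 7 - 5 \sqrt{W}$
$X^{2}{\left(A{\left(-4 \right)} \right)} = \left(7 - 5 \sqrt{6 - -4}\right)^{2} = \left(7 - 5 \sqrt{6 + 4}\right)^{2} = \left(7 - 5 \sqrt{10}\right)^{2}$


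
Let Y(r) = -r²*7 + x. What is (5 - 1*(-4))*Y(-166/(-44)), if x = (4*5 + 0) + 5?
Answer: -325107/484 ≈ -671.71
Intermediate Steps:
x = 25 (x = (20 + 0) + 5 = 20 + 5 = 25)
Y(r) = 25 - 7*r² (Y(r) = -r²*7 + 25 = -7*r² + 25 = 25 - 7*r²)
(5 - 1*(-4))*Y(-166/(-44)) = (5 - 1*(-4))*(25 - 7*(-166/(-44))²) = (5 + 4)*(25 - 7*(-166*(-1/44))²) = 9*(25 - 7*(83/22)²) = 9*(25 - 7*6889/484) = 9*(25 - 48223/484) = 9*(-36123/484) = -325107/484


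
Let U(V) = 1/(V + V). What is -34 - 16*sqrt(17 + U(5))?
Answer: -34 - 24*sqrt(190)/5 ≈ -100.16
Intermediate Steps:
U(V) = 1/(2*V)
-34 - 16*sqrt(17 + U(5)) = -34 - 16*sqrt(17 + (1/2)/5) = -34 - 16*sqrt(17 + (1/2)*(1/5)) = -34 - 16*sqrt(17 + 1/10) = -34 - 24*sqrt(190)/5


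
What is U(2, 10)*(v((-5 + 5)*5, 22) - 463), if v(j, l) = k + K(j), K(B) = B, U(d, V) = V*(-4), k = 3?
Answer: 18400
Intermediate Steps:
U(d, V) = -4*V
v(j, l) = 3 + j
U(2, 10)*(v((-5 + 5)*5, 22) - 463) = (-4*10)*((3 + (-5 + 5)*5) - 463) = -40*((3 + 0*5) - 463) = -40*((3 + 0) - 463) = -40*(3 - 463) = -40*(-460) = 18400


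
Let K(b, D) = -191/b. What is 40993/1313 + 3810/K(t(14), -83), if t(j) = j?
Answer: -62205757/250783 ≈ -248.05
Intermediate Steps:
40993/1313 + 3810/K(t(14), -83) = 40993/1313 + 3810/((-191/14)) = 40993*(1/1313) + 3810/((-191*1/14)) = 40993/1313 + 3810/(-191/14) = 40993/1313 + 3810*(-14/191) = 40993/1313 - 53340/191 = -62205757/250783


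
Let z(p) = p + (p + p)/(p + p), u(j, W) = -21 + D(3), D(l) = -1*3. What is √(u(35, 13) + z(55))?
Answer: 4*√2 ≈ 5.6569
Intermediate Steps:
D(l) = -3
u(j, W) = -24 (u(j, W) = -21 - 3 = -24)
z(p) = 1 + p (z(p) = p + (2*p)/((2*p)) = p + (2*p)*(1/(2*p)) = p + 1 = 1 + p)
√(u(35, 13) + z(55)) = √(-24 + (1 + 55)) = √(-24 + 56) = √32 = 4*√2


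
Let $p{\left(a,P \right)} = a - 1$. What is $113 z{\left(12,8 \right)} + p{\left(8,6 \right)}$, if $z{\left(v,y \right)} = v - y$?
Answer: $459$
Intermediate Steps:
$p{\left(a,P \right)} = -1 + a$
$113 z{\left(12,8 \right)} + p{\left(8,6 \right)} = 113 \left(12 - 8\right) + \left(-1 + 8\right) = 113 \left(12 - 8\right) + 7 = 113 \cdot 4 + 7 = 452 + 7 = 459$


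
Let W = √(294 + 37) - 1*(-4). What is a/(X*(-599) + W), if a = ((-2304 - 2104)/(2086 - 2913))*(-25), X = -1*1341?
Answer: -44259791300/266803203267513 + 55100*√331/266803203267513 ≈ -0.00016589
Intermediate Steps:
X = -1341
W = 4 + √331 (W = √331 + 4 = 4 + √331 ≈ 22.193)
a = -110200/827 (a = -4408/(-827)*(-25) = -4408*(-1/827)*(-25) = (4408/827)*(-25) = -110200/827 ≈ -133.25)
a/(X*(-599) + W) = -110200/(827*(-1341*(-599) + (4 + √331))) = -110200/(827*(803259 + (4 + √331))) = -110200/(827*(803263 + √331))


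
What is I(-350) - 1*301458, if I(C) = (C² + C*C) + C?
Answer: -56808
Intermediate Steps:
I(C) = C + 2*C² (I(C) = (C² + C²) + C = 2*C² + C = C + 2*C²)
I(-350) - 1*301458 = -350*(1 + 2*(-350)) - 1*301458 = -350*(1 - 700) - 301458 = -350*(-699) - 301458 = 244650 - 301458 = -56808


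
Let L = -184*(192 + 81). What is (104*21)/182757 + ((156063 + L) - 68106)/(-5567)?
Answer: -2294116499/339136073 ≈ -6.7646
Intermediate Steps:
L = -50232 (L = -184*273 = -50232)
(104*21)/182757 + ((156063 + L) - 68106)/(-5567) = (104*21)/182757 + ((156063 - 50232) - 68106)/(-5567) = 2184*(1/182757) + (105831 - 68106)*(-1/5567) = 728/60919 + 37725*(-1/5567) = 728/60919 - 37725/5567 = -2294116499/339136073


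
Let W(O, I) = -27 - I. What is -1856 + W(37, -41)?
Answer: -1842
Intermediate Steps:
-1856 + W(37, -41) = -1856 + (-27 - 1*(-41)) = -1856 + (-27 + 41) = -1856 + 14 = -1842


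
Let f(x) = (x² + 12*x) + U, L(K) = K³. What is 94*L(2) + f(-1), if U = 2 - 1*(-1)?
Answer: 744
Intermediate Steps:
U = 3 (U = 2 + 1 = 3)
f(x) = 3 + x² + 12*x (f(x) = (x² + 12*x) + 3 = 3 + x² + 12*x)
94*L(2) + f(-1) = 94*2³ + (3 + (-1)² + 12*(-1)) = 94*8 + (3 + 1 - 12) = 752 - 8 = 744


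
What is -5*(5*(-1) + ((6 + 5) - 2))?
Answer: -20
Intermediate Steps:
-5*(5*(-1) + ((6 + 5) - 2)) = -5*(-5 + (11 - 2)) = -5*(-5 + 9) = -5*4 = -20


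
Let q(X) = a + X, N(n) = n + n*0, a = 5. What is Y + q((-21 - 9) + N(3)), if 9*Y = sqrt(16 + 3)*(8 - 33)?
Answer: -22 - 25*sqrt(19)/9 ≈ -34.108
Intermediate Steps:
N(n) = n (N(n) = n + 0 = n)
q(X) = 5 + X
Y = -25*sqrt(19)/9 (Y = (sqrt(16 + 3)*(8 - 33))/9 = (sqrt(19)*(-25))/9 = (-25*sqrt(19))/9 = -25*sqrt(19)/9 ≈ -12.108)
Y + q((-21 - 9) + N(3)) = -25*sqrt(19)/9 + (5 + ((-21 - 9) + 3)) = -25*sqrt(19)/9 + (5 + (-30 + 3)) = -25*sqrt(19)/9 + (5 - 27) = -25*sqrt(19)/9 - 22 = -22 - 25*sqrt(19)/9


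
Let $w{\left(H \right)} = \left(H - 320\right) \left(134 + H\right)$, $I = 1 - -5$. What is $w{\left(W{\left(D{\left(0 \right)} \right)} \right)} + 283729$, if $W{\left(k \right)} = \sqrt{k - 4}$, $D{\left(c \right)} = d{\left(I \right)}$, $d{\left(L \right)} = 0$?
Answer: $240845 - 372 i \approx 2.4085 \cdot 10^{5} - 372.0 i$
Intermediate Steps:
$I = 6$ ($I = 1 + 5 = 6$)
$D{\left(c \right)} = 0$
$W{\left(k \right)} = \sqrt{-4 + k}$
$w{\left(H \right)} = \left(-320 + H\right) \left(134 + H\right)$
$w{\left(W{\left(D{\left(0 \right)} \right)} \right)} + 283729 = \left(-42880 + \left(\sqrt{-4 + 0}\right)^{2} - 186 \sqrt{-4 + 0}\right) + 283729 = \left(-42880 + \left(\sqrt{-4}\right)^{2} - 186 \sqrt{-4}\right) + 283729 = \left(-42880 + \left(2 i\right)^{2} - 186 \cdot 2 i\right) + 283729 = \left(-42880 - 4 - 372 i\right) + 283729 = \left(-42884 - 372 i\right) + 283729 = 240845 - 372 i$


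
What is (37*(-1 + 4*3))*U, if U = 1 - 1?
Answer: 0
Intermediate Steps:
U = 0
(37*(-1 + 4*3))*U = (37*(-1 + 4*3))*0 = (37*(-1 + 12))*0 = (37*11)*0 = 407*0 = 0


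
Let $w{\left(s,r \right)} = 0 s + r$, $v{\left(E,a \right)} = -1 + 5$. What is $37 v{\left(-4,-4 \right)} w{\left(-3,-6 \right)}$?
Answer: $-888$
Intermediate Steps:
$v{\left(E,a \right)} = 4$
$w{\left(s,r \right)} = r$ ($w{\left(s,r \right)} = 0 + r = r$)
$37 v{\left(-4,-4 \right)} w{\left(-3,-6 \right)} = 37 \cdot 4 \left(-6\right) = 148 \left(-6\right) = -888$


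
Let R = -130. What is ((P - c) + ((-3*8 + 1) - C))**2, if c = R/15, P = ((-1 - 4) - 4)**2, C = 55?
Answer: 1225/9 ≈ 136.11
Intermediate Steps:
P = 81 (P = (-5 - 4)**2 = (-9)**2 = 81)
c = -26/3 (c = -130/15 = -130*1/15 = -26/3 ≈ -8.6667)
((P - c) + ((-3*8 + 1) - C))**2 = ((81 - 1*(-26/3)) + ((-3*8 + 1) - 1*55))**2 = ((81 + 26/3) + ((-24 + 1) - 55))**2 = (269/3 + (-23 - 55))**2 = (269/3 - 78)**2 = (35/3)**2 = 1225/9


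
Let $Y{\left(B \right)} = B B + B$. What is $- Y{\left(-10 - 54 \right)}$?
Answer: $-4032$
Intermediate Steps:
$Y{\left(B \right)} = B + B^{2}$ ($Y{\left(B \right)} = B^{2} + B = B + B^{2}$)
$- Y{\left(-10 - 54 \right)} = - \left(-10 - 54\right) \left(1 - 64\right) = - \left(-64\right) \left(1 - 64\right) = - \left(-64\right) \left(-63\right) = \left(-1\right) 4032 = -4032$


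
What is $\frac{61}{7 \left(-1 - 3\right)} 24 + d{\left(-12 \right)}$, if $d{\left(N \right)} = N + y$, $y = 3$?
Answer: $- \frac{429}{7} \approx -61.286$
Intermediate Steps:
$d{\left(N \right)} = 3 + N$ ($d{\left(N \right)} = N + 3 = 3 + N$)
$\frac{61}{7 \left(-1 - 3\right)} 24 + d{\left(-12 \right)} = \frac{61}{7 \left(-1 - 3\right)} 24 + \left(3 - 12\right) = \frac{61}{7 \left(-4\right)} 24 - 9 = \frac{61}{-28} \cdot 24 - 9 = 61 \left(- \frac{1}{28}\right) 24 - 9 = \left(- \frac{61}{28}\right) 24 - 9 = - \frac{366}{7} - 9 = - \frac{429}{7}$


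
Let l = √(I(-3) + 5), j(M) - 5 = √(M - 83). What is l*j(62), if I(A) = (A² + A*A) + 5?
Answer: 2*√7*(5 + I*√21) ≈ 26.458 + 24.249*I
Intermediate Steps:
j(M) = 5 + √(-83 + M) (j(M) = 5 + √(M - 83) = 5 + √(-83 + M))
I(A) = 5 + 2*A² (I(A) = (A² + A²) + 5 = 2*A² + 5 = 5 + 2*A²)
l = 2*√7 (l = √((5 + 2*(-3)²) + 5) = √((5 + 2*9) + 5) = √((5 + 18) + 5) = √(23 + 5) = √28 = 2*√7 ≈ 5.2915)
l*j(62) = (2*√7)*(5 + √(-83 + 62)) = (2*√7)*(5 + √(-21)) = (2*√7)*(5 + I*√21) = 2*√7*(5 + I*√21)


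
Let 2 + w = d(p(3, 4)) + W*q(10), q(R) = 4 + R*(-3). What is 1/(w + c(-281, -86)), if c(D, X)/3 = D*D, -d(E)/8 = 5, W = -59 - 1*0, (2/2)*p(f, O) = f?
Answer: 1/238375 ≈ 4.1951e-6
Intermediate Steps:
p(f, O) = f
q(R) = 4 - 3*R
W = -59 (W = -59 + 0 = -59)
d(E) = -40 (d(E) = -8*5 = -40)
w = 1492 (w = -2 + (-40 - 59*(4 - 3*10)) = -2 + (-40 - 59*(4 - 30)) = -2 + (-40 - 59*(-26)) = -2 + (-40 + 1534) = -2 + 1494 = 1492)
c(D, X) = 3*D**2 (c(D, X) = 3*(D*D) = 3*D**2)
1/(w + c(-281, -86)) = 1/(1492 + 3*(-281)**2) = 1/(1492 + 3*78961) = 1/(1492 + 236883) = 1/238375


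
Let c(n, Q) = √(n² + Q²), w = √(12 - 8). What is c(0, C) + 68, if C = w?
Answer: 70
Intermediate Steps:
w = 2 (w = √4 = 2)
C = 2
c(n, Q) = √(Q² + n²)
c(0, C) + 68 = √(2² + 0²) + 68 = √(4 + 0) + 68 = √4 + 68 = 2 + 68 = 70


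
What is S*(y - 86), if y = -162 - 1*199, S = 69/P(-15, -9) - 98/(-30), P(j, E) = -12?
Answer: 22201/20 ≈ 1110.1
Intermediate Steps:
S = -149/60 (S = 69/(-12) - 98/(-30) = 69*(-1/12) - 98*(-1/30) = -23/4 + 49/15 = -149/60 ≈ -2.4833)
y = -361 (y = -162 - 199 = -361)
S*(y - 86) = -149*(-361 - 86)/60 = -149/60*(-447) = 22201/20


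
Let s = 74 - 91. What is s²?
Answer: 289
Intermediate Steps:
s = -17
s² = (-17)² = 289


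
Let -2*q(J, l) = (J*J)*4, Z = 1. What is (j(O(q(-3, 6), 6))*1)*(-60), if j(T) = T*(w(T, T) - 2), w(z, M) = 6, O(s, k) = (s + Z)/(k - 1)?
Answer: 816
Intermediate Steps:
q(J, l) = -2*J² (q(J, l) = -J*J*4/2 = -J²*4/2 = -2*J²)
O(s, k) = (1 + s)/(-1 + k) (O(s, k) = (s + 1)/(k - 1) = (1 + s)/(-1 + k))
j(T) = 4*T (j(T) = T*(6 - 2) = T*4 = 4*T)
(j(O(q(-3, 6), 6))*1)*(-60) = ((4*((1 - 2*(-3)²)/(-1 + 6)))*1)*(-60) = ((4*((1 - 2*9)/5))*1)*(-60) = ((4*((1 - 18)/5))*1)*(-60) = ((4*((⅕)*(-17)))*1)*(-60) = ((4*(-17/5))*1)*(-60) = -68/5*1*(-60) = -68/5*(-60) = 816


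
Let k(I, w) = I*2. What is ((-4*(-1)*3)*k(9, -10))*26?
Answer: 5616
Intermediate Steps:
k(I, w) = 2*I
((-4*(-1)*3)*k(9, -10))*26 = ((-4*(-1)*3)*(2*9))*26 = ((4*3)*18)*26 = (12*18)*26 = 216*26 = 5616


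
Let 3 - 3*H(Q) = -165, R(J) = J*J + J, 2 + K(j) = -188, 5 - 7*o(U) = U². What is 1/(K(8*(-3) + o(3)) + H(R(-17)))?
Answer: -1/134 ≈ -0.0074627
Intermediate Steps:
o(U) = 5/7 - U²/7
K(j) = -190 (K(j) = -2 - 188 = -190)
R(J) = J + J² (R(J) = J² + J = J + J²)
H(Q) = 56 (H(Q) = 1 - ⅓*(-165) = 1 + 55 = 56)
1/(K(8*(-3) + o(3)) + H(R(-17))) = 1/(-190 + 56) = 1/(-134) = -1/134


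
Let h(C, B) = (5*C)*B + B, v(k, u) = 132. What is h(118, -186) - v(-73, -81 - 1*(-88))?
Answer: -110058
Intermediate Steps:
h(C, B) = B + 5*B*C (h(C, B) = 5*B*C + B = B + 5*B*C)
h(118, -186) - v(-73, -81 - 1*(-88)) = -186*(1 + 5*118) - 1*132 = -186*(1 + 590) - 132 = -186*591 - 132 = -109926 - 132 = -110058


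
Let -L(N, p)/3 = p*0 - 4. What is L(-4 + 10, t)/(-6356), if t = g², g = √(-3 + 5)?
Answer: -3/1589 ≈ -0.0018880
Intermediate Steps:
g = √2 ≈ 1.4142
t = 2 (t = (√2)² = 2)
L(N, p) = 12 (L(N, p) = -3*(p*0 - 4) = -3*(0 - 4) = -3*(-4) = 12)
L(-4 + 10, t)/(-6356) = 12/(-6356) = 12*(-1/6356) = -3/1589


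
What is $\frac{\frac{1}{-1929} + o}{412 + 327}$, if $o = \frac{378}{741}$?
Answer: $\frac{242807}{352106157} \approx 0.00068958$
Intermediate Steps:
$o = \frac{126}{247}$ ($o = 378 \cdot \frac{1}{741} = \frac{126}{247} \approx 0.51012$)
$\frac{\frac{1}{-1929} + o}{412 + 327} = \frac{\frac{1}{-1929} + \frac{126}{247}}{412 + 327} = \frac{- \frac{1}{1929} + \frac{126}{247}}{739} = \frac{242807}{476463} \cdot \frac{1}{739} = \frac{242807}{352106157}$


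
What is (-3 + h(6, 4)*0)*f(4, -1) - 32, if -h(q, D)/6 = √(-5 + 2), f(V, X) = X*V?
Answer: -20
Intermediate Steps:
f(V, X) = V*X
h(q, D) = -6*I*√3 (h(q, D) = -6*√(-5 + 2) = -6*I*√3)
(-3 + h(6, 4)*0)*f(4, -1) - 32 = (-3 - 6*I*√3*0)*(4*(-1)) - 32 = (-3 + 0)*(-4) - 32 = -3*(-4) - 32 = 12 - 32 = -20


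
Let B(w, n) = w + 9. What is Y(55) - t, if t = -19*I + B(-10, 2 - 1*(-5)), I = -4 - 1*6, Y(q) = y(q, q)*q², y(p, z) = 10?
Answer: 30061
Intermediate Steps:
B(w, n) = 9 + w
Y(q) = 10*q²
I = -10 (I = -4 - 6 = -10)
t = 189 (t = -19*(-10) + (9 - 10) = 190 - 1 = 189)
Y(55) - t = 10*55² - 1*189 = 10*3025 - 189 = 30250 - 189 = 30061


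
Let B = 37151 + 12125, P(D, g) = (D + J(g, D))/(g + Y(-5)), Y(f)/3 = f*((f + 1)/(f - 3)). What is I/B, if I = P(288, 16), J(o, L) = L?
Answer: 288/209423 ≈ 0.0013752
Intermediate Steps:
Y(f) = 3*f*(1 + f)/(-3 + f) (Y(f) = 3*(f*((f + 1)/(f - 3))) = 3*(f*((1 + f)/(-3 + f))) = 3*(f*(1 + f)/(-3 + f)) = 3*f*(1 + f)/(-3 + f))
P(D, g) = 2*D/(-15/2 + g) (P(D, g) = (D + D)/(g + 3*(-5)*(1 - 5)/(-3 - 5)) = (2*D)/(g + 3*(-5)*(-4)/(-8)) = (2*D)/(g + 3*(-5)*(-⅛)*(-4)) = (2*D)/(g - 15/2) = (2*D)/(-15/2 + g) = 2*D/(-15/2 + g))
B = 49276
I = 1152/17 (I = 4*288/(-15 + 2*16) = 4*288/(-15 + 32) = 4*288/17 = 4*288*(1/17) = 1152/17 ≈ 67.765)
I/B = (1152/17)/49276 = (1152/17)*(1/49276) = 288/209423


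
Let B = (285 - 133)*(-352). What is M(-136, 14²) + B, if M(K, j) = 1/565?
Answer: -30229759/565 ≈ -53504.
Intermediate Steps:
B = -53504 (B = 152*(-352) = -53504)
M(K, j) = 1/565
M(-136, 14²) + B = 1/565 - 53504 = -30229759/565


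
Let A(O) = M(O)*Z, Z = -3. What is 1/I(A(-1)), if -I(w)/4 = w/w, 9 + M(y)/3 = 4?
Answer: -1/4 ≈ -0.25000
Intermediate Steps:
M(y) = -15 (M(y) = -27 + 3*4 = -27 + 12 = -15)
A(O) = 45 (A(O) = -15*(-3) = 45)
I(w) = -4 (I(w) = -4*w/w = -4*1 = -4)
1/I(A(-1)) = 1/(-4) = -1/4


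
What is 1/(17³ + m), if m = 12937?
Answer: 1/17850 ≈ 5.6022e-5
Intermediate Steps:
1/(17³ + m) = 1/(17³ + 12937) = 1/(4913 + 12937) = 1/17850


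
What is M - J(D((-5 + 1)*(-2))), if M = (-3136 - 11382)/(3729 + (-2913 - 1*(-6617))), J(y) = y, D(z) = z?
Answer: -73982/7433 ≈ -9.9532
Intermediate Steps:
M = -14518/7433 (M = -14518/(3729 + (-2913 + 6617)) = -14518/(3729 + 3704) = -14518/7433 ≈ -1.9532)
M - J(D((-5 + 1)*(-2))) = -14518/7433 - (-5 + 1)*(-2) = -14518/7433 - (-4)*(-2) = -14518/7433 - 1*8 = -14518/7433 - 8 = -73982/7433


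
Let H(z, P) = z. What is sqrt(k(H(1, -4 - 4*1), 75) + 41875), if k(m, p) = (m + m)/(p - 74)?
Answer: 9*sqrt(517) ≈ 204.64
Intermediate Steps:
k(m, p) = 2*m/(-74 + p) (k(m, p) = (2*m)/(-74 + p) = 2*m/(-74 + p))
sqrt(k(H(1, -4 - 4*1), 75) + 41875) = sqrt(2*1/(-74 + 75) + 41875) = sqrt(2*1/1 + 41875) = sqrt(2*1*1 + 41875) = sqrt(2 + 41875) = sqrt(41877) = 9*sqrt(517)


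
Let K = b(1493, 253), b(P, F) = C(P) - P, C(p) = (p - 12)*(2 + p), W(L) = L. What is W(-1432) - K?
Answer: -2214034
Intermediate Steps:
C(p) = (-12 + p)*(2 + p)
b(P, F) = -24 + P² - 11*P (b(P, F) = (-24 + P² - 10*P) - P = -24 + P² - 11*P)
K = 2212602 (K = -24 + 1493² - 11*1493 = -24 + 2229049 - 16423 = 2212602)
W(-1432) - K = -1432 - 1*2212602 = -1432 - 2212602 = -2214034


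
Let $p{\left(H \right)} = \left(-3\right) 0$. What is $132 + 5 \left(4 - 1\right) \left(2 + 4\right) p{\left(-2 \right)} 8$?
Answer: $132$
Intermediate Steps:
$p{\left(H \right)} = 0$
$132 + 5 \left(4 - 1\right) \left(2 + 4\right) p{\left(-2 \right)} 8 = 132 + 5 \left(4 - 1\right) \left(2 + 4\right) 0 \cdot 8 = 132 + 5 \cdot 3 \cdot 6 \cdot 0 \cdot 8 = 132 + 5 \cdot 18 \cdot 0 \cdot 8 = 132 + 5 \cdot 0 \cdot 8 = 132 + 5 \cdot 0 = 132 + 0 = 132$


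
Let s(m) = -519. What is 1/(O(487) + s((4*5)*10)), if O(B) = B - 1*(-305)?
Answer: 1/273 ≈ 0.0036630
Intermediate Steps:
O(B) = 305 + B (O(B) = B + 305 = 305 + B)
1/(O(487) + s((4*5)*10)) = 1/((305 + 487) - 519) = 1/(792 - 519) = 1/273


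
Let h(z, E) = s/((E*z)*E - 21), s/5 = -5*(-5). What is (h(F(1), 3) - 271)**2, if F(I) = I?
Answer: 11404129/144 ≈ 79195.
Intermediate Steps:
s = 125 (s = 5*(-5*(-5)) = 5*25 = 125)
h(z, E) = 125/(-21 + z*E**2) (h(z, E) = 125/((E*z)*E - 21) = 125/(z*E**2 - 21) = 125/(-21 + z*E**2))
(h(F(1), 3) - 271)**2 = (125/(-21 + 1*3**2) - 271)**2 = (125/(-21 + 1*9) - 271)**2 = (125/(-21 + 9) - 271)**2 = (125/(-12) - 271)**2 = (125*(-1/12) - 271)**2 = (-125/12 - 271)**2 = (-3377/12)**2 = 11404129/144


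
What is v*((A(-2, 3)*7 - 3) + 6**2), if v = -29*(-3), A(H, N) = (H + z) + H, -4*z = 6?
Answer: -957/2 ≈ -478.50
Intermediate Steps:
z = -3/2 (z = -1/4*6 = -3/2 ≈ -1.5000)
A(H, N) = -3/2 + 2*H (A(H, N) = (H - 3/2) + H = (-3/2 + H) + H = -3/2 + 2*H)
v = 87
v*((A(-2, 3)*7 - 3) + 6**2) = 87*(((-3/2 + 2*(-2))*7 - 3) + 6**2) = 87*(((-3/2 - 4)*7 - 3) + 36) = 87*((-11/2*7 - 3) + 36) = 87*((-77/2 - 3) + 36) = 87*(-83/2 + 36) = 87*(-11/2) = -957/2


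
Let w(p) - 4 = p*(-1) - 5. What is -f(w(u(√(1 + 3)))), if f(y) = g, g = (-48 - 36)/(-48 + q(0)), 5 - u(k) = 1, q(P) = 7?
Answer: -84/41 ≈ -2.0488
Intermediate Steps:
u(k) = 4 (u(k) = 5 - 1*1 = 5 - 1 = 4)
w(p) = -1 - p (w(p) = 4 + (p*(-1) - 5) = 4 + (-p - 5) = 4 + (-5 - p) = -1 - p)
g = 84/41 (g = (-48 - 36)/(-48 + 7) = -84/(-41) = -84*(-1/41) = 84/41 ≈ 2.0488)
f(y) = 84/41
-f(w(u(√(1 + 3)))) = -1*84/41 = -84/41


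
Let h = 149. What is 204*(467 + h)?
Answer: 125664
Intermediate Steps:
204*(467 + h) = 204*(467 + 149) = 204*616 = 125664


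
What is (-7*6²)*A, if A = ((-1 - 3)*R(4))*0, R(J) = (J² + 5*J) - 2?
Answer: 0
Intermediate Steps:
R(J) = -2 + J² + 5*J
A = 0 (A = ((-1 - 3)*(-2 + 4² + 5*4))*0 = -4*(-2 + 16 + 20)*0 = -4*34*0 = -136*0 = 0)
(-7*6²)*A = -7*6²*0 = -7*36*0 = -252*0 = 0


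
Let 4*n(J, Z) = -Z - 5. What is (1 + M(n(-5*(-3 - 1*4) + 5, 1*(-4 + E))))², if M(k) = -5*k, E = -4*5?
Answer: 8281/16 ≈ 517.56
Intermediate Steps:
E = -20
n(J, Z) = -5/4 - Z/4 (n(J, Z) = (-Z - 5)/4 = (-5 - Z)/4 = -5/4 - Z/4)
(1 + M(n(-5*(-3 - 1*4) + 5, 1*(-4 + E))))² = (1 - 5*(-5/4 - (-4 - 20)/4))² = (1 - 5*(-5/4 - (-24)/4))² = (1 - 5*(-5/4 - ¼*(-24)))² = (1 - 5*(-5/4 + 6))² = (1 - 5*19/4)² = (1 - 95/4)² = (-91/4)² = 8281/16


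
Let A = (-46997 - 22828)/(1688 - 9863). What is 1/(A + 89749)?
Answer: 109/9783572 ≈ 1.1141e-5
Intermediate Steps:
A = 931/109 (A = -69825/(-8175) = -69825*(-1/8175) = 931/109 ≈ 8.5413)
1/(A + 89749) = 1/(931/109 + 89749) = 1/(9783572/109) = 109/9783572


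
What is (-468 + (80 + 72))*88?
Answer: -27808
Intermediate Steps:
(-468 + (80 + 72))*88 = (-468 + 152)*88 = -316*88 = -27808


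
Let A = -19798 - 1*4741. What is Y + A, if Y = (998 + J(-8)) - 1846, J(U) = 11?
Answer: -25376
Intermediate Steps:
A = -24539 (A = -19798 - 4741 = -24539)
Y = -837 (Y = (998 + 11) - 1846 = 1009 - 1846 = -837)
Y + A = -837 - 24539 = -25376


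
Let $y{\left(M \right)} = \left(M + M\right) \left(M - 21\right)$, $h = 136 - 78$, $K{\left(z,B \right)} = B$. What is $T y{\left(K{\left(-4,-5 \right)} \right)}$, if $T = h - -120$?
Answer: $46280$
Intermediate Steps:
$h = 58$ ($h = 136 - 78 = 58$)
$T = 178$ ($T = 58 - -120 = 58 + 120 = 178$)
$y{\left(M \right)} = 2 M \left(-21 + M\right)$
$T y{\left(K{\left(-4,-5 \right)} \right)} = 178 \cdot 2 \left(-5\right) \left(-21 - 5\right) = 178 \cdot 2 \left(-5\right) \left(-26\right) = 178 \cdot 260 = 46280$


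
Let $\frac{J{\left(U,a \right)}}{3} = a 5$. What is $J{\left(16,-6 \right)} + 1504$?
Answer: $1414$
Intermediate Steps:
$J{\left(U,a \right)} = 15 a$ ($J{\left(U,a \right)} = 3 a 5 = 3 \cdot 5 a = 15 a$)
$J{\left(16,-6 \right)} + 1504 = 15 \left(-6\right) + 1504 = -90 + 1504 = 1414$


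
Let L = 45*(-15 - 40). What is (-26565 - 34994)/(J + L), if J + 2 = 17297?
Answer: -61559/14820 ≈ -4.1538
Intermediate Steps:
J = 17295 (J = -2 + 17297 = 17295)
L = -2475 (L = 45*(-55) = -2475)
(-26565 - 34994)/(J + L) = (-26565 - 34994)/(17295 - 2475) = -61559/14820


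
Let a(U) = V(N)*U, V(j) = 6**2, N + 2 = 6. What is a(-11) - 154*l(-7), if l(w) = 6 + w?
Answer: -242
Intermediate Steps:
N = 4 (N = -2 + 6 = 4)
V(j) = 36
a(U) = 36*U
a(-11) - 154*l(-7) = 36*(-11) - 154*(6 - 7) = -396 - 154*(-1) = -396 + 154 = -242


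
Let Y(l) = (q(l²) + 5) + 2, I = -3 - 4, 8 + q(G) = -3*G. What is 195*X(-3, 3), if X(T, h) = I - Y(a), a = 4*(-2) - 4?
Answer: 83070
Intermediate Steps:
q(G) = -8 - 3*G
a = -12 (a = -8 - 4 = -12)
I = -7
Y(l) = -1 - 3*l² (Y(l) = ((-8 - 3*l²) + 5) + 2 = (-3 - 3*l²) + 2 = -1 - 3*l²)
X(T, h) = 426 (X(T, h) = -7 - (-1 - 3*(-12)²) = -7 - (-1 - 3*144) = -7 - (-1 - 432) = -7 - 1*(-433) = -7 + 433 = 426)
195*X(-3, 3) = 195*426 = 83070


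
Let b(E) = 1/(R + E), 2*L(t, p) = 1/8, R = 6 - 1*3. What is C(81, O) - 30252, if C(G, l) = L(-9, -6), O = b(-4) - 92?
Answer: -484031/16 ≈ -30252.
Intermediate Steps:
R = 3 (R = 6 - 3 = 3)
L(t, p) = 1/16 (L(t, p) = (½)/8 = (½)*(⅛) = 1/16)
b(E) = 1/(3 + E)
O = -93 (O = 1/(3 - 4) - 92 = 1/(-1) - 92 = -1 - 92 = -93)
C(G, l) = 1/16
C(81, O) - 30252 = 1/16 - 30252 = -484031/16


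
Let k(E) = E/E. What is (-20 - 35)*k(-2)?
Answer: -55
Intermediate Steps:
k(E) = 1
(-20 - 35)*k(-2) = (-20 - 35)*1 = -55*1 = -55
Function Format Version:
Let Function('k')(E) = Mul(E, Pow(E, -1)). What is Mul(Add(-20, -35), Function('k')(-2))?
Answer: -55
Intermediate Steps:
Function('k')(E) = 1
Mul(Add(-20, -35), Function('k')(-2)) = Mul(Add(-20, -35), 1) = Mul(-55, 1) = -55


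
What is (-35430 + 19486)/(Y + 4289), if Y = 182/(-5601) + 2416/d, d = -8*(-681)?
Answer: -20271632088/5453672923 ≈ -3.7171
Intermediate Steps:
d = 5448
Y = 522520/1271427 (Y = 182/(-5601) + 2416/5448 = 182*(-1/5601) + 2416*(1/5448) = -182/5601 + 302/681 = 522520/1271427 ≈ 0.41097)
(-35430 + 19486)/(Y + 4289) = (-35430 + 19486)/(522520/1271427 + 4289) = -15944/5453672923/1271427 = -15944*1271427/5453672923 = -20271632088/5453672923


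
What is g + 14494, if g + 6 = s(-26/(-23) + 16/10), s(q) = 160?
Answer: 14648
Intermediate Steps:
g = 154 (g = -6 + 160 = 154)
g + 14494 = 154 + 14494 = 14648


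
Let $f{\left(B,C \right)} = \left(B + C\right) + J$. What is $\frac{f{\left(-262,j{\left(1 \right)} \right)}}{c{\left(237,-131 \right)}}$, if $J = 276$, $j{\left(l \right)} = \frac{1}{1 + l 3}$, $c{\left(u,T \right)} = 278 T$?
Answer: $- \frac{57}{145672} \approx -0.00039129$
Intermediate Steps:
$j{\left(l \right)} = \frac{1}{1 + 3 l}$
$f{\left(B,C \right)} = 276 + B + C$ ($f{\left(B,C \right)} = \left(B + C\right) + 276 = 276 + B + C$)
$\frac{f{\left(-262,j{\left(1 \right)} \right)}}{c{\left(237,-131 \right)}} = \frac{276 - 262 + \frac{1}{1 + 3 \cdot 1}}{278 \left(-131\right)} = \frac{276 - 262 + \frac{1}{1 + 3}}{-36418} = \left(276 - 262 + \frac{1}{4}\right) \left(- \frac{1}{36418}\right) = \frac{57}{4} \left(- \frac{1}{36418}\right) = - \frac{57}{145672}$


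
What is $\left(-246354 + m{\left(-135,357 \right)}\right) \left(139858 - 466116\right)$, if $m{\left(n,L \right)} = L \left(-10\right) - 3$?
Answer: $81540683166$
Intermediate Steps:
$m{\left(n,L \right)} = -3 - 10 L$ ($m{\left(n,L \right)} = - 10 L - 3 = -3 - 10 L$)
$\left(-246354 + m{\left(-135,357 \right)}\right) \left(139858 - 466116\right) = \left(-246354 - 3573\right) \left(139858 - 466116\right) = \left(-246354 - 3573\right) \left(-326258\right) = \left(-249927\right) \left(-326258\right) = 81540683166$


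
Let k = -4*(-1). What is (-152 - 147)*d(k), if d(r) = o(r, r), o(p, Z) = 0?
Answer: 0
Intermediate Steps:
k = 4
d(r) = 0
(-152 - 147)*d(k) = (-152 - 147)*0 = -299*0 = 0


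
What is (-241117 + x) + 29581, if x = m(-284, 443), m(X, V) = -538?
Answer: -212074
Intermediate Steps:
x = -538
(-241117 + x) + 29581 = (-241117 - 538) + 29581 = -241655 + 29581 = -212074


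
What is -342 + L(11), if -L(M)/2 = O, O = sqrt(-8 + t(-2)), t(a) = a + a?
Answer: -342 - 4*I*sqrt(3) ≈ -342.0 - 6.9282*I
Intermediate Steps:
t(a) = 2*a
O = 2*I*sqrt(3) (O = sqrt(-8 + 2*(-2)) = sqrt(-8 - 4) = sqrt(-12) = 2*I*sqrt(3) ≈ 3.4641*I)
L(M) = -4*I*sqrt(3)
-342 + L(11) = -342 - 4*I*sqrt(3)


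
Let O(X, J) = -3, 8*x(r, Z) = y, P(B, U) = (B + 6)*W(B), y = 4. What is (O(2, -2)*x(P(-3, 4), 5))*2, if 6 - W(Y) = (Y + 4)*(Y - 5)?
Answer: -3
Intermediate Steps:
W(Y) = 6 - (-5 + Y)*(4 + Y) (W(Y) = 6 - (Y + 4)*(Y - 5) = 6 - (4 + Y)*(-5 + Y) = 6 - (-5 + Y)*(4 + Y))
P(B, U) = (6 + B)*(26 + B - B**2) (P(B, U) = (B + 6)*(26 + B - B**2) = (6 + B)*(26 + B - B**2))
x(r, Z) = 1/2 (x(r, Z) = (1/8)*4 = 1/2)
(O(2, -2)*x(P(-3, 4), 5))*2 = -3*1/2*2 = -3/2*2 = -3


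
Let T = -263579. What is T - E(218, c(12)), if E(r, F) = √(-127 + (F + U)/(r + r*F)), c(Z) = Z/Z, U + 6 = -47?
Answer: -263579 - 4*I*√94394/109 ≈ -2.6358e+5 - 11.275*I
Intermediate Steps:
U = -53 (U = -6 - 47 = -53)
c(Z) = 1
E(r, F) = √(-127 + (-53 + F)/(r + F*r)) (E(r, F) = √(-127 + (F - 53)/(r + r*F)) = √(-127 + (-53 + F)/(r + F*r)))
T - E(218, c(12)) = -263579 - √((-53 + 1 - 127*218 - 127*1*218)/(218*(1 + 1))) = -263579 - √((1/218)*(-53 + 1 - 27686 - 27686)/2) = -263579 - √((1/218)*(½)*(-55424)) = -263579 - √(-13856/109) = -263579 - 4*I*√94394/109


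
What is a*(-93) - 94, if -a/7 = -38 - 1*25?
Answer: -41107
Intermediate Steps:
a = 441 (a = -7*(-38 - 1*25) = -7*(-38 - 25) = -7*(-63) = 441)
a*(-93) - 94 = 441*(-93) - 94 = -41013 - 94 = -41107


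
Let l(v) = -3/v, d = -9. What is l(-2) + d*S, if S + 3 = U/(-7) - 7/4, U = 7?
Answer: 213/4 ≈ 53.250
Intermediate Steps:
S = -23/4 (S = -3 + (7/(-7) - 7/4) = -3 + (7*(-⅐) - 7*¼) = -3 + (-1 - 7/4) = -3 - 11/4 = -23/4 ≈ -5.7500)
l(-2) + d*S = -3/(-2) - 9*(-23/4) = -3*(-½) + 207/4 = 3/2 + 207/4 = 213/4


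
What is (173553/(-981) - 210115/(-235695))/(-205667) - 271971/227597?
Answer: -41028427414843625/34358956815212007 ≈ -1.1941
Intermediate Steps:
(173553/(-981) - 210115/(-235695))/(-205667) - 271971/227597 = (173553*(-1/981) - 210115*(-1/235695))*(-1/205667) - 271971*1/227597 = (-57851/327 + 42023/47139)*(-1/205667) - 271971/227597 = -904432256/5138151*(-1/205667) - 271971/227597 = 129204608/150964014531 - 271971/227597 = -41028427414843625/34358956815212007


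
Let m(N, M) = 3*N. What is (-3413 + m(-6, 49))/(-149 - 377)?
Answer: 3431/526 ≈ 6.5228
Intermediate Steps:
(-3413 + m(-6, 49))/(-149 - 377) = (-3413 + 3*(-6))/(-149 - 377) = (-3413 - 18)/(-526) = -3431*(-1/526) = 3431/526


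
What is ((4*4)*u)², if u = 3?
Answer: 2304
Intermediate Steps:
((4*4)*u)² = ((4*4)*3)² = (16*3)² = 48² = 2304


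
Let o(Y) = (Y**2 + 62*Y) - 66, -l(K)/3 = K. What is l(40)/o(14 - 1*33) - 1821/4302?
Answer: -363901/1266222 ≈ -0.28739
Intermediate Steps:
l(K) = -3*K
o(Y) = -66 + Y**2 + 62*Y
l(40)/o(14 - 1*33) - 1821/4302 = (-3*40)/(-66 + (14 - 1*33)**2 + 62*(14 - 1*33)) - 1821/4302 = -120/(-66 + (14 - 33)**2 + 62*(14 - 33)) - 1821*1/4302 = -120/(-66 + (-19)**2 + 62*(-19)) - 607/1434 = -120/(-66 + 361 - 1178) - 607/1434 = -120/(-883) - 607/1434 = -120*(-1/883) - 607/1434 = 120/883 - 607/1434 = -363901/1266222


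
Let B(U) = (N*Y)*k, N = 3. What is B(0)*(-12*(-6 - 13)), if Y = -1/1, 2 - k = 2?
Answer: 0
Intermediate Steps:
k = 0 (k = 2 - 1*2 = 2 - 2 = 0)
Y = -1 (Y = -1*1 = -1)
B(U) = 0 (B(U) = (3*(-1))*0 = -3*0 = 0)
B(0)*(-12*(-6 - 13)) = 0*(-12*(-6 - 13)) = 0*(-12*(-19)) = 0*228 = 0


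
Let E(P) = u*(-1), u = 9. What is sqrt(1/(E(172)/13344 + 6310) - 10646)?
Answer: I*sqrt(8386381952098222438)/28066877 ≈ 103.18*I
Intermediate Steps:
E(P) = -9 (E(P) = 9*(-1) = -9)
sqrt(1/(E(172)/13344 + 6310) - 10646) = sqrt(1/(-9/13344 + 6310) - 10646) = sqrt(1/(-9*1/13344 + 6310) - 10646) = sqrt(1/(-3/4448 + 6310) - 10646) = sqrt(1/(28066877/4448) - 10646) = sqrt(4448/28066877 - 10646) = sqrt(-298799968094/28066877) = I*sqrt(8386381952098222438)/28066877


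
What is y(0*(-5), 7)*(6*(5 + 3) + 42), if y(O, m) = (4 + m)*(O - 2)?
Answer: -1980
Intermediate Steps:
y(O, m) = (-2 + O)*(4 + m) (y(O, m) = (4 + m)*(-2 + O) = (-2 + O)*(4 + m))
y(0*(-5), 7)*(6*(5 + 3) + 42) = (-8 - 2*7 + 4*(0*(-5)) + (0*(-5))*7)*(6*(5 + 3) + 42) = (-8 - 14 + 4*0 + 0*7)*(6*8 + 42) = (-8 - 14 + 0 + 0)*(48 + 42) = -22*90 = -1980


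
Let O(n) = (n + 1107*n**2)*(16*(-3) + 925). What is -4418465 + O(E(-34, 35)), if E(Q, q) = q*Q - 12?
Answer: 1402666597937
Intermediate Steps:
E(Q, q) = -12 + Q*q (E(Q, q) = Q*q - 12 = -12 + Q*q)
O(n) = 877*n + 970839*n**2 (O(n) = (n + 1107*n**2)*(-48 + 925) = (n + 1107*n**2)*877 = 877*n + 970839*n**2)
-4418465 + O(E(-34, 35)) = -4418465 + 877*(-12 - 34*35)*(1 + 1107*(-12 - 34*35)) = -4418465 + 877*(-12 - 1190)*(1 + 1107*(-12 - 1190)) = -4418465 + 877*(-1202)*(1 + 1107*(-1202)) = -4418465 + 877*(-1202)*(1 - 1330614) = -4418465 + 877*(-1202)*(-1330613) = -4418465 + 1402671016402 = 1402666597937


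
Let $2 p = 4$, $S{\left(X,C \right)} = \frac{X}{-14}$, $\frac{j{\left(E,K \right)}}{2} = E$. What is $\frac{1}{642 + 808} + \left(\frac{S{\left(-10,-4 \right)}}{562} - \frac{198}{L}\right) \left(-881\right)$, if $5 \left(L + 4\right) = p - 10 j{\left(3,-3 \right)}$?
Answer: $- \frac{207322138152}{18538975} \approx -11183.0$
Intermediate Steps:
$j{\left(E,K \right)} = 2 E$
$S{\left(X,C \right)} = - \frac{X}{14}$ ($S{\left(X,C \right)} = X \left(- \frac{1}{14}\right) = - \frac{X}{14}$)
$p = 2$ ($p = \frac{1}{2} \cdot 4 = 2$)
$L = - \frac{78}{5}$ ($L = -4 + \frac{2 - 10 \cdot 2 \cdot 3}{5} = -4 + \frac{2 - 60}{5} = -4 + \frac{1}{5} \left(-58\right) = -4 - \frac{58}{5} = - \frac{78}{5} \approx -15.6$)
$\frac{1}{642 + 808} + \left(\frac{S{\left(-10,-4 \right)}}{562} - \frac{198}{L}\right) \left(-881\right) = \frac{1}{642 + 808} + \left(\frac{\left(- \frac{1}{14}\right) \left(-10\right)}{562} - \frac{198}{- \frac{78}{5}}\right) \left(-881\right) = \frac{1}{1450} + \left(\frac{5}{7} \cdot \frac{1}{562} - - \frac{165}{13}\right) \left(-881\right) = \frac{1}{1450} + \left(\frac{5}{3934} + \frac{165}{13}\right) \left(-881\right) = \frac{1}{1450} + \frac{649175}{51142} \left(-881\right) = \frac{1}{1450} - \frac{571923175}{51142} = - \frac{207322138152}{18538975}$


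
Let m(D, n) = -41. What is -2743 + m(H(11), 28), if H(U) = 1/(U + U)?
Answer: -2784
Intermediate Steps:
H(U) = 1/(2*U)
-2743 + m(H(11), 28) = -2743 - 41 = -2784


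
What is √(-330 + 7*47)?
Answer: I ≈ 1.0*I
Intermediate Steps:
√(-330 + 7*47) = √(-330 + 329) = √(-1) = I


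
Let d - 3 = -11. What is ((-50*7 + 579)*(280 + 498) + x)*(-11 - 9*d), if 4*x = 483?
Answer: 43500991/4 ≈ 1.0875e+7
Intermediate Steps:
x = 483/4 (x = (1/4)*483 = 483/4 ≈ 120.75)
d = -8 (d = 3 - 11 = -8)
((-50*7 + 579)*(280 + 498) + x)*(-11 - 9*d) = ((-50*7 + 579)*(280 + 498) + 483/4)*(-11 - 9*(-8)) = ((-350 + 579)*778 + 483/4)*(-11 + 72) = (229*778 + 483/4)*61 = (178162 + 483/4)*61 = (713131/4)*61 = 43500991/4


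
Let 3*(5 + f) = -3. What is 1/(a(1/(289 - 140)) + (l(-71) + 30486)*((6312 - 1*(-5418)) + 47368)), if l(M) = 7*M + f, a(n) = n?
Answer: 149/264018364767 ≈ 5.6435e-10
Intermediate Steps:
f = -6 (f = -5 + (⅓)*(-3) = -5 - 1 = -6)
l(M) = -6 + 7*M (l(M) = 7*M - 6 = -6 + 7*M)
1/(a(1/(289 - 140)) + (l(-71) + 30486)*((6312 - 1*(-5418)) + 47368)) = 1/(1/(289 - 140) + ((-6 + 7*(-71)) + 30486)*((6312 - 1*(-5418)) + 47368)) = 1/(1/149 + ((-6 - 497) + 30486)*((6312 + 5418) + 47368)) = 1/(1/149 + (-503 + 30486)*(11730 + 47368)) = 1/(1/149 + 29983*59098) = 1/(1/149 + 1771935334) = 1/(264018364767/149) = 149/264018364767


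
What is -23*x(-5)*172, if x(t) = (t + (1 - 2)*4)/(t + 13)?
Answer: 8901/2 ≈ 4450.5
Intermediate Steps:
x(t) = (-4 + t)/(13 + t) (x(t) = (t - 1*4)/(13 + t) = (t - 4)/(13 + t) = (-4 + t)/(13 + t))
-23*x(-5)*172 = -23*(-4 - 5)/(13 - 5)*172 = -23*(-9)/8*172 = -23*(-9/8)*172 = (207/8)*172 = 8901/2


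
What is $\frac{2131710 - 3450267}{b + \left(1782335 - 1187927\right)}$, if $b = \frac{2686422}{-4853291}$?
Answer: $- \frac{2133113607029}{961610770102} \approx -2.2183$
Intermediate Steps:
$b = - \frac{2686422}{4853291}$ ($b = 2686422 \left(- \frac{1}{4853291}\right) = - \frac{2686422}{4853291} \approx -0.55353$)
$\frac{2131710 - 3450267}{b + \left(1782335 - 1187927\right)} = \frac{2131710 - 3450267}{- \frac{2686422}{4853291} + \left(1782335 - 1187927\right)} = - \frac{1318557}{- \frac{2686422}{4853291} + 594408} = - \frac{1318557}{\frac{2884832310306}{4853291}} = \left(-1318557\right) \frac{4853291}{2884832310306} = - \frac{2133113607029}{961610770102}$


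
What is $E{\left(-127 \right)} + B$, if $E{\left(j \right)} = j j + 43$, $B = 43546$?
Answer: $59718$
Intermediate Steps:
$E{\left(j \right)} = 43 + j^{2}$ ($E{\left(j \right)} = j^{2} + 43 = 43 + j^{2}$)
$E{\left(-127 \right)} + B = \left(43 + \left(-127\right)^{2}\right) + 43546 = \left(43 + 16129\right) + 43546 = 16172 + 43546 = 59718$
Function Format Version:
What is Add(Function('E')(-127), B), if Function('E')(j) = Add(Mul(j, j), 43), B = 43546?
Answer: 59718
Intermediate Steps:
Function('E')(j) = Add(43, Pow(j, 2)) (Function('E')(j) = Add(Pow(j, 2), 43) = Add(43, Pow(j, 2)))
Add(Function('E')(-127), B) = Add(Add(43, Pow(-127, 2)), 43546) = Add(Add(43, 16129), 43546) = Add(16172, 43546) = 59718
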